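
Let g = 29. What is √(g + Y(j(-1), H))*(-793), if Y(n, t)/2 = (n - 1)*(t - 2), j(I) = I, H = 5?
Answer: -793*√17 ≈ -3269.6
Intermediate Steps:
Y(n, t) = 2*(-1 + n)*(-2 + t) (Y(n, t) = 2*((n - 1)*(t - 2)) = 2*((-1 + n)*(-2 + t)) = 2*(-1 + n)*(-2 + t))
√(g + Y(j(-1), H))*(-793) = √(29 + (4 - 4*(-1) - 2*5 + 2*(-1)*5))*(-793) = √(29 + (4 + 4 - 10 - 10))*(-793) = √(29 - 12)*(-793) = √17*(-793) = -793*√17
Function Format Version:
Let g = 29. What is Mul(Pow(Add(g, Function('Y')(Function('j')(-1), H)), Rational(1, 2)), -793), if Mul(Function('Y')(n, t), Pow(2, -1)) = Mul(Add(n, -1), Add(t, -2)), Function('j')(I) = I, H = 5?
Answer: Mul(-793, Pow(17, Rational(1, 2))) ≈ -3269.6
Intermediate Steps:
Function('Y')(n, t) = Mul(2, Add(-1, n), Add(-2, t)) (Function('Y')(n, t) = Mul(2, Mul(Add(n, -1), Add(t, -2))) = Mul(2, Mul(Add(-1, n), Add(-2, t))) = Mul(2, Add(-1, n), Add(-2, t)))
Mul(Pow(Add(g, Function('Y')(Function('j')(-1), H)), Rational(1, 2)), -793) = Mul(Pow(Add(29, Add(4, Mul(-4, -1), Mul(-2, 5), Mul(2, -1, 5))), Rational(1, 2)), -793) = Mul(Pow(Add(29, Add(4, 4, -10, -10)), Rational(1, 2)), -793) = Mul(Pow(Add(29, -12), Rational(1, 2)), -793) = Mul(Pow(17, Rational(1, 2)), -793) = Mul(-793, Pow(17, Rational(1, 2)))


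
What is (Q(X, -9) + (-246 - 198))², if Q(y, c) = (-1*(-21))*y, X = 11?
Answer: 45369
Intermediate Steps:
Q(y, c) = 21*y
(Q(X, -9) + (-246 - 198))² = (21*11 + (-246 - 198))² = (231 - 444)² = (-213)² = 45369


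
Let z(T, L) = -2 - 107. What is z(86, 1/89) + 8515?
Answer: 8406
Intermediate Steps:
z(T, L) = -109
z(86, 1/89) + 8515 = -109 + 8515 = 8406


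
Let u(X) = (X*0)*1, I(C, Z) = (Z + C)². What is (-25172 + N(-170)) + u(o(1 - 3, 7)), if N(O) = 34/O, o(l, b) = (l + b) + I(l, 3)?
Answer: -125861/5 ≈ -25172.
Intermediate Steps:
I(C, Z) = (C + Z)²
o(l, b) = b + l + (3 + l)² (o(l, b) = (l + b) + (l + 3)² = (b + l) + (3 + l)² = b + l + (3 + l)²)
u(X) = 0 (u(X) = 0*1 = 0)
(-25172 + N(-170)) + u(o(1 - 3, 7)) = (-25172 + 34/(-170)) + 0 = (-25172 + 34*(-1/170)) + 0 = (-25172 - ⅕) + 0 = -125861/5 + 0 = -125861/5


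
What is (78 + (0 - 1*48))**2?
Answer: 900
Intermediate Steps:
(78 + (0 - 1*48))**2 = (78 + (0 - 48))**2 = (78 - 48)**2 = 30**2 = 900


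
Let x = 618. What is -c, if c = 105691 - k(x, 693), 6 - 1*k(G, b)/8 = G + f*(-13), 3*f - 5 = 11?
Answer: -330097/3 ≈ -1.1003e+5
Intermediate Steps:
f = 16/3 (f = 5/3 + (1/3)*11 = 5/3 + 11/3 = 16/3 ≈ 5.3333)
k(G, b) = 1808/3 - 8*G (k(G, b) = 48 - 8*(G + (16/3)*(-13)) = 48 - 8*(G - 208/3) = 48 - 8*(-208/3 + G) = 48 + (1664/3 - 8*G) = 1808/3 - 8*G)
c = 330097/3 (c = 105691 - (1808/3 - 8*618) = 105691 - (1808/3 - 4944) = 105691 - 1*(-13024/3) = 105691 + 13024/3 = 330097/3 ≈ 1.1003e+5)
-c = -1*330097/3 = -330097/3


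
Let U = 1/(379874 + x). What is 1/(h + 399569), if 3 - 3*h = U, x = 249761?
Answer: 1888905/754749770849 ≈ 2.5027e-6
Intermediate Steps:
U = 1/629635 (U = 1/(379874 + 249761) = 1/629635 ≈ 1.5882e-6)
h = 1888904/1888905 (h = 1 - 1/3*1/629635 = 1 - 1/1888905 = 1888904/1888905 ≈ 1.0000)
1/(h + 399569) = 1/(1888904/1888905 + 399569) = 1/(754749770849/1888905) = 1888905/754749770849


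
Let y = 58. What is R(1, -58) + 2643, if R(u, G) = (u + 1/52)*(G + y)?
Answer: 2643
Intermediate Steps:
R(u, G) = (58 + G)*(1/52 + u) (R(u, G) = (u + 1/52)*(G + 58) = (u + 1/52)*(58 + G) = (1/52 + u)*(58 + G) = (58 + G)*(1/52 + u))
R(1, -58) + 2643 = (29/26 + 58*1 + (1/52)*(-58) - 58*1) + 2643 = (29/26 + 58 - 29/26 - 58) + 2643 = 0 + 2643 = 2643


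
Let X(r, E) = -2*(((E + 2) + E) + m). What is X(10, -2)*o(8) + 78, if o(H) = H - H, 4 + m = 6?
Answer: 78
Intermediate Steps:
m = 2 (m = -4 + 6 = 2)
o(H) = 0
X(r, E) = -8 - 4*E (X(r, E) = -2*(((E + 2) + E) + 2) = -2*(((2 + E) + E) + 2) = -2*((2 + 2*E) + 2) = -2*(4 + 2*E) = -8 - 4*E)
X(10, -2)*o(8) + 78 = (-8 - 4*(-2))*0 + 78 = (-8 + 8)*0 + 78 = 0*0 + 78 = 0 + 78 = 78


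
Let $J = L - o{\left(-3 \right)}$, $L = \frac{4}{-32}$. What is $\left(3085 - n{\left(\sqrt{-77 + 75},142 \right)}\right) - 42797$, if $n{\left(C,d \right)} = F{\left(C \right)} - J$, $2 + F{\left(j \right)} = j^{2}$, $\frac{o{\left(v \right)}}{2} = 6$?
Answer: $- \frac{317761}{8} \approx -39720.0$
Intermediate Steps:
$o{\left(v \right)} = 12$ ($o{\left(v \right)} = 2 \cdot 6 = 12$)
$F{\left(j \right)} = -2 + j^{2}$
$L = - \frac{1}{8}$ ($L = 4 \left(- \frac{1}{32}\right) = - \frac{1}{8} \approx -0.125$)
$J = - \frac{97}{8}$ ($J = - \frac{1}{8} - 12 = - \frac{97}{8} \approx -12.125$)
$n{\left(C,d \right)} = \frac{81}{8} + C^{2}$ ($n{\left(C,d \right)} = \left(-2 + C^{2}\right) - - \frac{97}{8} = \left(-2 + C^{2}\right) + \frac{97}{8} = \frac{81}{8} + C^{2}$)
$\left(3085 - n{\left(\sqrt{-77 + 75},142 \right)}\right) - 42797 = \left(3085 - \left(\frac{81}{8} + \left(\sqrt{-77 + 75}\right)^{2}\right)\right) - 42797 = \left(3085 - \left(\frac{81}{8} + \left(\sqrt{-2}\right)^{2}\right)\right) - 42797 = \left(3085 - \left(\frac{81}{8} + \left(i \sqrt{2}\right)^{2}\right)\right) - 42797 = \left(3085 - \left(\frac{81}{8} - 2\right)\right) - 42797 = \left(3085 - \frac{65}{8}\right) - 42797 = \frac{24615}{8} - 42797 = - \frac{317761}{8}$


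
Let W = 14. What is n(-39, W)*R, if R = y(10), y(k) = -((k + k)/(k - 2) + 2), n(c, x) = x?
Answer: -63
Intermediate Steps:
y(k) = -2 - 2*k/(-2 + k) (y(k) = -((2*k)/(-2 + k) + 2) = -(2*k/(-2 + k) + 2) = -(2 + 2*k/(-2 + k)) = -2 - 2*k/(-2 + k))
R = -9/2 (R = 4*(1 - 1*10)/(-2 + 10) = 4*(1 - 10)/8 = 4*(⅛)*(-9) = -9/2 ≈ -4.5000)
n(-39, W)*R = 14*(-9/2) = -63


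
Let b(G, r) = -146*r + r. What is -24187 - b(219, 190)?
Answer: 3363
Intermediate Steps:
b(G, r) = -145*r
-24187 - b(219, 190) = -24187 - (-145)*190 = -24187 - 1*(-27550) = -24187 + 27550 = 3363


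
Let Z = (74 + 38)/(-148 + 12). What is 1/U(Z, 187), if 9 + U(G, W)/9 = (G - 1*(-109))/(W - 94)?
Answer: -527/37170 ≈ -0.014178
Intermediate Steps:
Z = -14/17 (Z = 112/(-136) = 112*(-1/136) = -14/17 ≈ -0.82353)
U(G, W) = -81 + 9*(109 + G)/(-94 + W) (U(G, W) = -81 + 9*((G - 1*(-109))/(W - 94)) = -81 + 9*((G + 109)/(-94 + W)) = -81 + 9*((109 + G)/(-94 + W)) = -81 + 9*(109 + G)/(-94 + W))
1/U(Z, 187) = 1/(9*(955 - 14/17 - 9*187)/(-94 + 187)) = 1/(9*(955 - 14/17 - 1683)/93) = 1/(9*(1/93)*(-12390/17)) = 1/(-37170/527) = -527/37170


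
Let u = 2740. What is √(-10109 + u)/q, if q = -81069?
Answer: -I*√7369/81069 ≈ -0.0010589*I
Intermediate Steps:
√(-10109 + u)/q = √(-10109 + 2740)/(-81069) = √(-7369)*(-1/81069) = (I*√7369)*(-1/81069) = -I*√7369/81069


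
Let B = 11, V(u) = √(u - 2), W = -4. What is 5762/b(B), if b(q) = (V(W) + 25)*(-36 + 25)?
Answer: -144050/6941 + 5762*I*√6/6941 ≈ -20.753 + 2.0334*I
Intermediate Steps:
V(u) = √(-2 + u)
b(q) = -275 - 11*I*√6 (b(q) = (√(-2 - 4) + 25)*(-36 + 25) = (√(-6) + 25)*(-11) = (I*√6 + 25)*(-11) = (25 + I*√6)*(-11) = -275 - 11*I*√6)
5762/b(B) = 5762/(-275 - 11*I*√6)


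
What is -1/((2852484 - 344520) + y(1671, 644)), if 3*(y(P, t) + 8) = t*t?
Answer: -3/7938604 ≈ -3.7790e-7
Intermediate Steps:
y(P, t) = -8 + t**2/3 (y(P, t) = -8 + (t*t)/3 = -8 + t**2/3)
-1/((2852484 - 344520) + y(1671, 644)) = -1/((2852484 - 344520) + (-8 + (1/3)*644**2)) = -1/(2507964 + (-8 + (1/3)*414736)) = -1/(2507964 + (-8 + 414736/3)) = -1/(2507964 + 414712/3) = -1/7938604/3 = -1*3/7938604 = -3/7938604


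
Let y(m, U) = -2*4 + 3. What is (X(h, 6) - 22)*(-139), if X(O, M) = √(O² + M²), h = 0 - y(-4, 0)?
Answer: 3058 - 139*√61 ≈ 1972.4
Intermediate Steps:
y(m, U) = -5 (y(m, U) = -8 + 3 = -5)
h = 5 (h = 0 - 1*(-5) = 0 + 5 = 5)
X(O, M) = √(M² + O²)
(X(h, 6) - 22)*(-139) = (√(6² + 5²) - 22)*(-139) = (√(36 + 25) - 22)*(-139) = (√61 - 22)*(-139) = (-22 + √61)*(-139) = 3058 - 139*√61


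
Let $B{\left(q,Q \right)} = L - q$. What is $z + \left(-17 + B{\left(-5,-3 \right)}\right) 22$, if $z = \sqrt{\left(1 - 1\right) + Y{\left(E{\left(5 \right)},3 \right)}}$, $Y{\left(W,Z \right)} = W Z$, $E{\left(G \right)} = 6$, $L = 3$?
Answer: $-198 + 3 \sqrt{2} \approx -193.76$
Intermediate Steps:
$B{\left(q,Q \right)} = 3 - q$
$z = 3 \sqrt{2}$ ($z = \sqrt{\left(1 - 1\right) + 6 \cdot 3} = \sqrt{\left(1 - 1\right) + 18} = \sqrt{0 + 18} = \sqrt{18} = 3 \sqrt{2} \approx 4.2426$)
$z + \left(-17 + B{\left(-5,-3 \right)}\right) 22 = 3 \sqrt{2} + \left(-17 + \left(3 - -5\right)\right) 22 = 3 \sqrt{2} + \left(-17 + \left(3 + 5\right)\right) 22 = 3 \sqrt{2} + \left(-17 + 8\right) 22 = 3 \sqrt{2} - 198 = -198 + 3 \sqrt{2}$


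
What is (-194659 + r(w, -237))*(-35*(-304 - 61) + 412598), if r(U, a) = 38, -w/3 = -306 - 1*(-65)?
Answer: -82786518633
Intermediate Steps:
w = 723 (w = -3*(-306 - 1*(-65)) = -3*(-306 + 65) = -3*(-241) = 723)
(-194659 + r(w, -237))*(-35*(-304 - 61) + 412598) = (-194659 + 38)*(-35*(-304 - 61) + 412598) = -194621*(-35*(-365) + 412598) = -194621*(12775 + 412598) = -194621*425373 = -82786518633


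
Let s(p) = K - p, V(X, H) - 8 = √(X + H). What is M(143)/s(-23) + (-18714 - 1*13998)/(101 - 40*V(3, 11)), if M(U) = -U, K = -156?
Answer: 956457647/3399613 - 1308480*√14/25561 ≈ 89.806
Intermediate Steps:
V(X, H) = 8 + √(H + X) (V(X, H) = 8 + √(X + H) = 8 + √(H + X))
s(p) = -156 - p
M(143)/s(-23) + (-18714 - 1*13998)/(101 - 40*V(3, 11)) = (-1*143)/(-156 - 1*(-23)) + (-18714 - 1*13998)/(101 - 40*(8 + √(11 + 3))) = -143/(-156 + 23) + (-18714 - 13998)/(101 - 40*(8 + √14)) = -143/(-133) - 32712/(101 + (-320 - 40*√14)) = -143*(-1/133) - 32712/(-219 - 40*√14) = 143/133 - 32712/(-219 - 40*√14)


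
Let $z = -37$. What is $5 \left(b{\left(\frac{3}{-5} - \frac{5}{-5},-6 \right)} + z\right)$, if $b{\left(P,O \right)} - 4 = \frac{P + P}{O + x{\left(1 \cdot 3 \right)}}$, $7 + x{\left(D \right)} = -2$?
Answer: $- \frac{2479}{15} \approx -165.27$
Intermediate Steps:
$x{\left(D \right)} = -9$ ($x{\left(D \right)} = -7 - 2 = -9$)
$b{\left(P,O \right)} = 4 + \frac{2 P}{-9 + O}$ ($b{\left(P,O \right)} = 4 + \frac{P + P}{O - 9} = 4 + \frac{2 P}{-9 + O}$)
$5 \left(b{\left(\frac{3}{-5} - \frac{5}{-5},-6 \right)} + z\right) = 5 \left(\frac{2 \left(-18 + \left(\frac{3}{-5} - \frac{5}{-5}\right) + 2 \left(-6\right)\right)}{-9 - 6} - 37\right) = 5 \left(\frac{2 \left(-18 + \left(3 \left(- \frac{1}{5}\right) - -1\right) - 12\right)}{-15} - 37\right) = 5 \left(2 \left(- \frac{1}{15}\right) \left(-18 + \left(- \frac{3}{5} + 1\right) - 12\right) - 37\right) = 5 \left(2 \left(- \frac{1}{15}\right) \left(-18 + \frac{2}{5} - 12\right) - 37\right) = 5 \left(2 \left(- \frac{1}{15}\right) \left(- \frac{148}{5}\right) - 37\right) = 5 \left(\frac{296}{75} - 37\right) = 5 \left(- \frac{2479}{75}\right) = - \frac{2479}{15}$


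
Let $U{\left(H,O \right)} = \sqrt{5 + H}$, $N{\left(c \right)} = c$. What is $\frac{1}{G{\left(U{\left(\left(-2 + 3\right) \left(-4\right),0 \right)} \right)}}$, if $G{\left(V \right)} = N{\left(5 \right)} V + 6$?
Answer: $\frac{1}{11} \approx 0.090909$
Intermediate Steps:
$G{\left(V \right)} = 6 + 5 V$ ($G{\left(V \right)} = 5 V + 6 = 6 + 5 V$)
$\frac{1}{G{\left(U{\left(\left(-2 + 3\right) \left(-4\right),0 \right)} \right)}} = \frac{1}{6 + 5 \sqrt{5 + \left(-2 + 3\right) \left(-4\right)}} = \frac{1}{6 + 5 \sqrt{5 + 1 \left(-4\right)}} = \frac{1}{6 + 5 \sqrt{5 - 4}} = \frac{1}{6 + 5 \sqrt{1}} = \frac{1}{6 + 5 \cdot 1} = \frac{1}{6 + 5} = \frac{1}{11}$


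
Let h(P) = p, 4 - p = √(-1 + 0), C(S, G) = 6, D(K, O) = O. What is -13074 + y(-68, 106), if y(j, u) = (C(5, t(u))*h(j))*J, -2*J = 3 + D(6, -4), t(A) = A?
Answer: -13062 - 3*I ≈ -13062.0 - 3.0*I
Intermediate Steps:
J = ½ (J = -(3 - 4)/2 = -½*(-1) = ½ ≈ 0.50000)
p = 4 - I (p = 4 - √(-1 + 0) = 4 - √(-1) = 4 - I ≈ 4.0 - 1.0*I)
h(P) = 4 - I
y(j, u) = 12 - 3*I (y(j, u) = (6*(4 - I))*(½) = (24 - 6*I)*(½) = 12 - 3*I)
-13074 + y(-68, 106) = -13074 + (12 - 3*I) = -13062 - 3*I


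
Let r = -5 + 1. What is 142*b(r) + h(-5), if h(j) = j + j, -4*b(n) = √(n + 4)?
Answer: -10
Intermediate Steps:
r = -4
b(n) = -√(4 + n)/4 (b(n) = -√(n + 4)/4 = -√(4 + n)/4)
h(j) = 2*j
142*b(r) + h(-5) = 142*(-√(4 - 4)/4) + 2*(-5) = 142*(-√0/4) - 10 = 142*(-¼*0) - 10 = 142*0 - 10 = 0 - 10 = -10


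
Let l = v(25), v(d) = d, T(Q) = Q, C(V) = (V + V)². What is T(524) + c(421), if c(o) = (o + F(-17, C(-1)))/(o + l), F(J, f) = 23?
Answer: 117074/223 ≈ 525.00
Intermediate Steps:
C(V) = 4*V² (C(V) = (2*V)² = 4*V²)
l = 25
c(o) = (23 + o)/(25 + o) (c(o) = (o + 23)/(o + 25) = (23 + o)/(25 + o))
T(524) + c(421) = 524 + (23 + 421)/(25 + 421) = 524 + 444/446 = 524 + (1/446)*444 = 524 + 222/223 = 117074/223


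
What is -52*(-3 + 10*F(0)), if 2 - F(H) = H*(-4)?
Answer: -884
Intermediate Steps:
F(H) = 2 + 4*H (F(H) = 2 - H*(-4) = 2 - (-4)*H = 2 + 4*H)
-52*(-3 + 10*F(0)) = -52*(-3 + 10*(2 + 4*0)) = -52*(-3 + 10*(2 + 0)) = -52*(-3 + 10*2) = -52*(-3 + 20) = -52*17 = -884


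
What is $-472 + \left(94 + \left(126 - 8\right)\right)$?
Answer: $-260$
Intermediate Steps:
$-472 + \left(94 + \left(126 - 8\right)\right) = -472 + \left(94 + 118\right) = -472 + 212 = -260$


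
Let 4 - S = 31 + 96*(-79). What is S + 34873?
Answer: 42430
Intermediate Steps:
S = 7557 (S = 4 - (31 + 96*(-79)) = 4 - (31 - 7584) = 4 - 1*(-7553) = 4 + 7553 = 7557)
S + 34873 = 7557 + 34873 = 42430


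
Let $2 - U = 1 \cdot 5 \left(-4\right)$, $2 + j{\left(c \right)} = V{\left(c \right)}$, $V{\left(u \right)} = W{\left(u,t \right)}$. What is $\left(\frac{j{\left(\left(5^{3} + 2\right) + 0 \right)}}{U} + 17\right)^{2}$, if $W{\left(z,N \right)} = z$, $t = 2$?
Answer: $\frac{249001}{484} \approx 514.46$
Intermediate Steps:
$V{\left(u \right)} = u$
$j{\left(c \right)} = -2 + c$
$U = 22$ ($U = 2 - 1 \cdot 5 \left(-4\right) = 2 - 5 \left(-4\right) = 2 - -20 = 2 + 20 = 22$)
$\left(\frac{j{\left(\left(5^{3} + 2\right) + 0 \right)}}{U} + 17\right)^{2} = \left(\frac{-2 + \left(\left(5^{3} + 2\right) + 0\right)}{22} + 17\right)^{2} = \left(\left(-2 + \left(\left(125 + 2\right) + 0\right)\right) \frac{1}{22} + 17\right)^{2} = \left(\left(-2 + \left(127 + 0\right)\right) \frac{1}{22} + 17\right)^{2} = \left(\left(-2 + 127\right) \frac{1}{22} + 17\right)^{2} = \left(125 \cdot \frac{1}{22} + 17\right)^{2} = \left(\frac{125}{22} + 17\right)^{2} = \left(\frac{499}{22}\right)^{2} = \frac{249001}{484}$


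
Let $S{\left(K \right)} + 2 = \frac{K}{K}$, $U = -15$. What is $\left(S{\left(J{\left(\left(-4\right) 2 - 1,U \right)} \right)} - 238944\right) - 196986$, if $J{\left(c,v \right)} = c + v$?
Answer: $-435931$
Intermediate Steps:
$S{\left(K \right)} = -1$ ($S{\left(K \right)} = -2 + \frac{K}{K} = -2 + 1 = -1$)
$\left(S{\left(J{\left(\left(-4\right) 2 - 1,U \right)} \right)} - 238944\right) - 196986 = \left(-1 - 238944\right) - 196986 = -238945 - 196986 = -435931$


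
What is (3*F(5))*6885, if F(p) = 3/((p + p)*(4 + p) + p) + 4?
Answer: 1582173/19 ≈ 83272.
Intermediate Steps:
F(p) = 4 + 3/(p + 2*p*(4 + p)) (F(p) = 3/((2*p)*(4 + p) + p) + 4 = 3/(2*p*(4 + p) + p) + 4 = 3/(p + 2*p*(4 + p)) + 4 = 4 + 3/(p + 2*p*(4 + p)))
(3*F(5))*6885 = (3*((3 + 8*5**2 + 36*5)/(5*(9 + 2*5))))*6885 = (3*((3 + 8*25 + 180)/(5*(9 + 10))))*6885 = (3*((1/5)*(3 + 200 + 180)/19))*6885 = (3*((1/5)*(1/19)*383))*6885 = (3*(383/95))*6885 = (1149/95)*6885 = 1582173/19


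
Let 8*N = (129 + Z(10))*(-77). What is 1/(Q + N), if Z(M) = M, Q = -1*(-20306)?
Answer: 8/151745 ≈ 5.2720e-5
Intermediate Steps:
Q = 20306
N = -10703/8 (N = ((129 + 10)*(-77))/8 = (139*(-77))/8 = (1/8)*(-10703) = -10703/8 ≈ -1337.9)
1/(Q + N) = 1/(20306 - 10703/8) = 1/(151745/8) = 8/151745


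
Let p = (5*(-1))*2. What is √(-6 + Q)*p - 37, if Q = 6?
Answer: -37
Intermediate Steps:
p = -10 (p = -5*2 = -10)
√(-6 + Q)*p - 37 = √(-6 + 6)*(-10) - 37 = √0*(-10) - 37 = 0*(-10) - 37 = 0 - 37 = -37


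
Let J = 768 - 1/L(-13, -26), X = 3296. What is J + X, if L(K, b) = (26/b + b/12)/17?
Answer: 77318/19 ≈ 4069.4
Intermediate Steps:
L(K, b) = b/204 + 26/(17*b) (L(K, b) = (26/b + b*(1/12))*(1/17) = (26/b + b/12)*(1/17) = b/204 + 26/(17*b))
J = 14694/19 (J = 768 - 1/((1/204)*(312 + (-26)²)/(-26)) = 768 - 1/((1/204)*(-1/26)*(312 + 676)) = 768 - 1/((1/204)*(-1/26)*988) = 768 - 1/(-19/102) = 768 - 1*(-102/19) = 768 + 102/19 = 14694/19 ≈ 773.37)
J + X = 14694/19 + 3296 = 77318/19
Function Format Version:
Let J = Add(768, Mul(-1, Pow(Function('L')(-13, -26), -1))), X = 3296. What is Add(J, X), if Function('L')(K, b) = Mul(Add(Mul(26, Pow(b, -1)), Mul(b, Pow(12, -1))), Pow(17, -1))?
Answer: Rational(77318, 19) ≈ 4069.4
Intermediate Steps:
Function('L')(K, b) = Add(Mul(Rational(1, 204), b), Mul(Rational(26, 17), Pow(b, -1))) (Function('L')(K, b) = Mul(Add(Mul(26, Pow(b, -1)), Mul(b, Rational(1, 12))), Rational(1, 17)) = Mul(Add(Mul(26, Pow(b, -1)), Mul(Rational(1, 12), b)), Rational(1, 17)) = Add(Mul(Rational(1, 204), b), Mul(Rational(26, 17), Pow(b, -1))))
J = Rational(14694, 19) (J = Add(768, Mul(-1, Pow(Mul(Rational(1, 204), Pow(-26, -1), Add(312, Pow(-26, 2))), -1))) = Add(768, Mul(-1, Pow(Mul(Rational(1, 204), Rational(-1, 26), Add(312, 676)), -1))) = Add(768, Mul(-1, Pow(Mul(Rational(1, 204), Rational(-1, 26), 988), -1))) = Add(768, Mul(-1, Pow(Rational(-19, 102), -1))) = Add(768, Mul(-1, Rational(-102, 19))) = Add(768, Rational(102, 19)) = Rational(14694, 19) ≈ 773.37)
Add(J, X) = Add(Rational(14694, 19), 3296) = Rational(77318, 19)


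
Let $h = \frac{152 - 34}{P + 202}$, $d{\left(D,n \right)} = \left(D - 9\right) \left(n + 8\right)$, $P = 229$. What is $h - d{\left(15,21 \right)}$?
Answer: $- \frac{74876}{431} \approx -173.73$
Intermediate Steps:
$d{\left(D,n \right)} = \left(-9 + D\right) \left(8 + n\right)$
$h = \frac{118}{431}$ ($h = \frac{152 - 34}{229 + 202} = \frac{118}{431} \approx 0.27378$)
$h - d{\left(15,21 \right)} = \frac{118}{431} - \left(-72 - 189 + 8 \cdot 15 + 15 \cdot 21\right) = \frac{118}{431} - \left(-72 - 189 + 120 + 315\right) = \frac{118}{431} - 174 = - \frac{74876}{431}$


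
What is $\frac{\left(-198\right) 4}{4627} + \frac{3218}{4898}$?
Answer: $\frac{5505235}{11331523} \approx 0.48583$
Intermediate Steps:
$\frac{\left(-198\right) 4}{4627} + \frac{3218}{4898} = \left(-792\right) \frac{1}{4627} + 3218 \cdot \frac{1}{4898} = - \frac{792}{4627} + \frac{1609}{2449} = \frac{5505235}{11331523}$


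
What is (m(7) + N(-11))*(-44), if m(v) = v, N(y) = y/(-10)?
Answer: -1782/5 ≈ -356.40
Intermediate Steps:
N(y) = -y/10 (N(y) = y*(-1/10) = -y/10)
(m(7) + N(-11))*(-44) = (7 - 1/10*(-11))*(-44) = (7 + 11/10)*(-44) = (81/10)*(-44) = -1782/5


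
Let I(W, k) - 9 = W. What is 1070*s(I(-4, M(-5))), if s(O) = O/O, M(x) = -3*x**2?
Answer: 1070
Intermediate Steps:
I(W, k) = 9 + W
s(O) = 1
1070*s(I(-4, M(-5))) = 1070*1 = 1070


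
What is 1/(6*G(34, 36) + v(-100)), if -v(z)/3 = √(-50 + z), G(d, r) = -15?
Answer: I/(15*(√6 - 6*I)) ≈ -0.0095238 + 0.0038881*I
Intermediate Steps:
v(z) = -3*√(-50 + z)
1/(6*G(34, 36) + v(-100)) = 1/(6*(-15) - 3*√(-50 - 100)) = 1/(-90 - 15*I*√6)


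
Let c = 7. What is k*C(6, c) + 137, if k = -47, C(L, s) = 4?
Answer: -51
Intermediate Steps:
k*C(6, c) + 137 = -47*4 + 137 = -188 + 137 = -51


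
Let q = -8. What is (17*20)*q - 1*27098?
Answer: -29818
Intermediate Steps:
(17*20)*q - 1*27098 = (17*20)*(-8) - 1*27098 = 340*(-8) - 27098 = -2720 - 27098 = -29818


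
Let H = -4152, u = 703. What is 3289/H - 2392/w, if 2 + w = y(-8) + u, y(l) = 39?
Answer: -3091361/768120 ≈ -4.0246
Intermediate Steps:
w = 740 (w = -2 + (39 + 703) = -2 + 742 = 740)
3289/H - 2392/w = 3289/(-4152) - 2392/740 = 3289*(-1/4152) - 2392*1/740 = -3289/4152 - 598/185 = -3091361/768120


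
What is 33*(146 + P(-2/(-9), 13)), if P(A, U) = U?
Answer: 5247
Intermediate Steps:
33*(146 + P(-2/(-9), 13)) = 33*(146 + 13) = 33*159 = 5247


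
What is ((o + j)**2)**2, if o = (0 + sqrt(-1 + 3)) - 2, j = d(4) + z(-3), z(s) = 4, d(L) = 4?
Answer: (6 + sqrt(2))**4 ≈ 3021.8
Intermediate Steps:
j = 8 (j = 4 + 4 = 8)
o = -2 + sqrt(2) (o = (0 + sqrt(2)) - 2 = sqrt(2) - 2 = -2 + sqrt(2) ≈ -0.58579)
((o + j)**2)**2 = (((-2 + sqrt(2)) + 8)**2)**2 = ((6 + sqrt(2))**2)**2 = (6 + sqrt(2))**4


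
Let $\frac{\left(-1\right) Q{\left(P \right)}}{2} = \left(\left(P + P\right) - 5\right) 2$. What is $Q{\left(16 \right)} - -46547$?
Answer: $46439$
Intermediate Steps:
$Q{\left(P \right)} = 20 - 8 P$ ($Q{\left(P \right)} = - 2 \left(\left(P + P\right) - 5\right) 2 = - 2 \left(2 P - 5\right) 2 = - 2 \left(-5 + 2 P\right) 2 = - 2 \left(-10 + 4 P\right) = 20 - 8 P$)
$Q{\left(16 \right)} - -46547 = \left(20 - 128\right) - -46547 = \left(20 - 128\right) + 46547 = -108 + 46547 = 46439$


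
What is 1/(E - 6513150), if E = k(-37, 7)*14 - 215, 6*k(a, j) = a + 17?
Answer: -3/19540235 ≈ -1.5353e-7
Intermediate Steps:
k(a, j) = 17/6 + a/6 (k(a, j) = (a + 17)/6 = (17 + a)/6 = 17/6 + a/6)
E = -785/3 (E = (17/6 + (⅙)*(-37))*14 - 215 = (17/6 - 37/6)*14 - 215 = -10/3*14 - 215 = -140/3 - 215 = -785/3 ≈ -261.67)
1/(E - 6513150) = 1/(-785/3 - 6513150) = 1/(-19540235/3) = -3/19540235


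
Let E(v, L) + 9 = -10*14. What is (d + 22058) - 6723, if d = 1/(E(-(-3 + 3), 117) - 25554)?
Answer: 394155504/25703 ≈ 15335.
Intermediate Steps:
E(v, L) = -149 (E(v, L) = -9 - 10*14 = -9 - 140 = -149)
d = -1/25703 (d = 1/(-149 - 25554) = 1/(-25703) = -1/25703 ≈ -3.8906e-5)
(d + 22058) - 6723 = (-1/25703 + 22058) - 6723 = 566956773/25703 - 6723 = 394155504/25703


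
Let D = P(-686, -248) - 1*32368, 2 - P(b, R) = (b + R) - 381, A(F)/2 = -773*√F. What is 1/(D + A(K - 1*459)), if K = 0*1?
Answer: I/(-31051*I + 4638*√51) ≈ -1.5064e-5 + 1.6069e-5*I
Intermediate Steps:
K = 0
A(F) = -1546*√F (A(F) = 2*(-773*√F) = -1546*√F)
P(b, R) = 383 - R - b (P(b, R) = 2 - ((b + R) - 381) = 2 - ((R + b) - 381) = 2 - (-381 + R + b) = 2 + (381 - R - b) = 383 - R - b)
D = -31051 (D = (383 - 1*(-248) - 1*(-686)) - 1*32368 = (383 + 248 + 686) - 32368 = 1317 - 32368 = -31051)
1/(D + A(K - 1*459)) = 1/(-31051 - 1546*√(0 - 1*459)) = 1/(-31051 - 1546*√(0 - 459)) = 1/(-31051 - 4638*I*√51)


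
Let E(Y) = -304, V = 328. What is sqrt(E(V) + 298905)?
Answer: sqrt(298601) ≈ 546.44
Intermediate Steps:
sqrt(E(V) + 298905) = sqrt(-304 + 298905) = sqrt(298601)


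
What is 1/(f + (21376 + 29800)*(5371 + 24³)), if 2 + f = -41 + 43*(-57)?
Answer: 1/982320826 ≈ 1.0180e-9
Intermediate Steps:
f = -2494 (f = -2 + (-41 + 43*(-57)) = -2 + (-41 - 2451) = -2 - 2492 = -2494)
1/(f + (21376 + 29800)*(5371 + 24³)) = 1/(-2494 + (21376 + 29800)*(5371 + 24³)) = 1/(-2494 + 51176*(5371 + 13824)) = 1/(-2494 + 51176*19195) = 1/(-2494 + 982323320) = 1/982320826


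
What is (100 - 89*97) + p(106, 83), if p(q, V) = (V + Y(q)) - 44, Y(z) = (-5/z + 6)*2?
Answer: -449551/53 ≈ -8482.1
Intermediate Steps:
Y(z) = 12 - 10/z (Y(z) = (6 - 5/z)*2 = 12 - 10/z)
p(q, V) = -32 + V - 10/q (p(q, V) = (V + (12 - 10/q)) - 44 = (12 + V - 10/q) - 44 = -32 + V - 10/q)
(100 - 89*97) + p(106, 83) = (100 - 89*97) + (-32 + 83 - 10/106) = (100 - 8633) + (-32 + 83 - 10*1/106) = -8533 + (-32 + 83 - 5/53) = -8533 + 2698/53 = -449551/53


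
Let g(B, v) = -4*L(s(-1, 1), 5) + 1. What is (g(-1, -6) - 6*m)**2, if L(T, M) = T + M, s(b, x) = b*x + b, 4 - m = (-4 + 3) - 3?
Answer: 3481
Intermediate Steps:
m = 8 (m = 4 - ((-4 + 3) - 3) = 4 - (-1 - 3) = 4 - 1*(-4) = 4 + 4 = 8)
s(b, x) = b + b*x
L(T, M) = M + T
g(B, v) = -11 (g(B, v) = -4*(5 - (1 + 1)) + 1 = -4*(5 - 1*2) + 1 = -4*(5 - 2) + 1 = -4*3 + 1 = -12 + 1 = -11)
(g(-1, -6) - 6*m)**2 = (-11 - 6*8)**2 = (-11 - 48)**2 = (-59)**2 = 3481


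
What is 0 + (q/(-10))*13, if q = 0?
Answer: 0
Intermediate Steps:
0 + (q/(-10))*13 = 0 + (0/(-10))*13 = 0 + (0*(-1/10))*13 = 0 + 0*13 = 0 + 0 = 0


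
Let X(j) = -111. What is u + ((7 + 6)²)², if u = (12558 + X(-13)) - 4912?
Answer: 36096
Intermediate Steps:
u = 7535 (u = (12558 - 111) - 4912 = 12447 - 4912 = 7535)
u + ((7 + 6)²)² = 7535 + ((7 + 6)²)² = 7535 + (13²)² = 7535 + 169² = 7535 + 28561 = 36096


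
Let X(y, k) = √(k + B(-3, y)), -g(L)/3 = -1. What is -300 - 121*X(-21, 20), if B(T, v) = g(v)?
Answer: -300 - 121*√23 ≈ -880.30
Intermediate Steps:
g(L) = 3 (g(L) = -3*(-1) = 3)
B(T, v) = 3
X(y, k) = √(3 + k) (X(y, k) = √(k + 3) = √(3 + k))
-300 - 121*X(-21, 20) = -300 - 121*√(3 + 20) = -300 - 121*√23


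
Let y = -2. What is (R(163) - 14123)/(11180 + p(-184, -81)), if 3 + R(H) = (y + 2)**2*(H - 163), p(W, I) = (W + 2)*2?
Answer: -7063/5408 ≈ -1.3060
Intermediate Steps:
p(W, I) = 4 + 2*W (p(W, I) = (2 + W)*2 = 4 + 2*W)
R(H) = -3 (R(H) = -3 + (-2 + 2)**2*(H - 163) = -3 + 0**2*(-163 + H) = -3 + 0*(-163 + H) = -3 + 0 = -3)
(R(163) - 14123)/(11180 + p(-184, -81)) = (-3 - 14123)/(11180 + (4 + 2*(-184))) = -14126/(11180 + (4 - 368)) = -14126/(11180 - 364) = -14126/10816 = -14126*1/10816 = -7063/5408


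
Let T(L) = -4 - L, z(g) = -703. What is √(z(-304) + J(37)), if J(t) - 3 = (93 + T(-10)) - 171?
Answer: 2*I*√193 ≈ 27.785*I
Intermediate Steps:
J(t) = -69 (J(t) = 3 + ((93 + (-4 - 1*(-10))) - 171) = 3 + ((93 + (-4 + 10)) - 171) = 3 + ((93 + 6) - 171) = 3 + (99 - 171) = 3 - 72 = -69)
√(z(-304) + J(37)) = √(-703 - 69) = √(-772) = 2*I*√193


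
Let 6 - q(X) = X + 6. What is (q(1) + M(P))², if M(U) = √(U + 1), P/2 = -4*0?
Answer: 0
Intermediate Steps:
q(X) = -X (q(X) = 6 - (X + 6) = 6 - (6 + X) = 6 + (-6 - X) = -X)
P = 0 (P = 2*(-4*0) = 2*0 = 0)
M(U) = √(1 + U)
(q(1) + M(P))² = (-1*1 + √(1 + 0))² = (-1 + √1)² = (-1 + 1)² = 0² = 0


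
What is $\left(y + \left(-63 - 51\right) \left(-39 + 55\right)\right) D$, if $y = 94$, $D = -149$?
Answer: $257770$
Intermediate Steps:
$\left(y + \left(-63 - 51\right) \left(-39 + 55\right)\right) D = \left(94 + \left(-63 - 51\right) \left(-39 + 55\right)\right) \left(-149\right) = \left(94 - 1824\right) \left(-149\right) = \left(-1730\right) \left(-149\right) = 257770$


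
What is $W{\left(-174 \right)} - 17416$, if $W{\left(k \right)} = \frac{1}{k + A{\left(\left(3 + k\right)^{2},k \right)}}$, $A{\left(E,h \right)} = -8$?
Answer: $- \frac{3169713}{182} \approx -17416.0$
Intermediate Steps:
$W{\left(k \right)} = \frac{1}{-8 + k}$ ($W{\left(k \right)} = \frac{1}{k - 8} = \frac{1}{-8 + k}$)
$W{\left(-174 \right)} - 17416 = \frac{1}{-8 - 174} - 17416 = \frac{1}{-182} - 17416 = - \frac{1}{182} - 17416 = - \frac{3169713}{182}$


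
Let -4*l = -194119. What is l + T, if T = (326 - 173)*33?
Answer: 214315/4 ≈ 53579.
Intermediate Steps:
l = 194119/4 (l = -1/4*(-194119) = 194119/4 ≈ 48530.)
T = 5049 (T = 153*33 = 5049)
l + T = 194119/4 + 5049 = 214315/4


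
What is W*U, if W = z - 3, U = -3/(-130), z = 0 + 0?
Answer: -9/130 ≈ -0.069231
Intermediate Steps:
z = 0
U = 3/130 (U = -3*(-1/130) = 3/130 ≈ 0.023077)
W = -3 (W = 0 - 3 = -3)
W*U = -3*3/130 = -9/130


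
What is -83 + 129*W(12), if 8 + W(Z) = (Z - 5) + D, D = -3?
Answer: -599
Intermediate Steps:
W(Z) = -16 + Z (W(Z) = -8 + ((Z - 5) - 3) = -8 + ((-5 + Z) - 3) = -8 + (-8 + Z) = -16 + Z)
-83 + 129*W(12) = -83 + 129*(-16 + 12) = -83 + 129*(-4) = -83 - 516 = -599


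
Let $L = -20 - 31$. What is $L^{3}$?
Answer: $-132651$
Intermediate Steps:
$L = -51$ ($L = -20 - 31 = -51$)
$L^{3} = \left(-51\right)^{3} = -132651$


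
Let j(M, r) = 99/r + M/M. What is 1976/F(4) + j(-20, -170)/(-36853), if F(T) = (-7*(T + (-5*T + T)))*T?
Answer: 386863622/65782605 ≈ 5.8809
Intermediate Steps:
j(M, r) = 1 + 99/r (j(M, r) = 99/r + 1 = 1 + 99/r)
F(T) = 21*T**2 (F(T) = (-7*(T - 4*T))*T = (-(-21)*T)*T = (21*T)*T = 21*T**2)
1976/F(4) + j(-20, -170)/(-36853) = 1976/((21*4**2)) + ((99 - 170)/(-170))/(-36853) = 1976/((21*16)) - 1/170*(-71)*(-1/36853) = 1976/336 + (71/170)*(-1/36853) = 1976*(1/336) - 71/6265010 = 247/42 - 71/6265010 = 386863622/65782605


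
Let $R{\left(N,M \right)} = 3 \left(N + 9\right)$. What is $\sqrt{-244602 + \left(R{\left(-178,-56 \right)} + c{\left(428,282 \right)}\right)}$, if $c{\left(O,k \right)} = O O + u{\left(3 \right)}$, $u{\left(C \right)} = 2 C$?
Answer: $i \sqrt{61919} \approx 248.84 i$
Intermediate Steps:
$c{\left(O,k \right)} = 6 + O^{2}$ ($c{\left(O,k \right)} = O O + 2 \cdot 3 = O^{2} + 6 = 6 + O^{2}$)
$R{\left(N,M \right)} = 27 + 3 N$ ($R{\left(N,M \right)} = 3 \left(9 + N\right) = 27 + 3 N$)
$\sqrt{-244602 + \left(R{\left(-178,-56 \right)} + c{\left(428,282 \right)}\right)} = \sqrt{-244602 + \left(\left(27 + 3 \left(-178\right)\right) + \left(6 + 428^{2}\right)\right)} = \sqrt{-244602 + \left(\left(27 - 534\right) + \left(6 + 183184\right)\right)} = \sqrt{-244602 + \left(-507 + 183190\right)} = \sqrt{-244602 + 182683} = \sqrt{-61919} = i \sqrt{61919}$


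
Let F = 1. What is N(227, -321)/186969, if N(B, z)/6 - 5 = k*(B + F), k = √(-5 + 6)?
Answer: 466/62323 ≈ 0.0074772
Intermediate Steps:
k = 1 (k = √1 = 1)
N(B, z) = 36 + 6*B (N(B, z) = 30 + 6*(1*(B + 1)) = 30 + 6*(1*(1 + B)) = 30 + 6*(1 + B) = 30 + (6 + 6*B) = 36 + 6*B)
N(227, -321)/186969 = (36 + 6*227)/186969 = (36 + 1362)*(1/186969) = 1398*(1/186969) = 466/62323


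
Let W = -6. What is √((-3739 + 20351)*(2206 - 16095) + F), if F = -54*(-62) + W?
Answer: I*√230720726 ≈ 15190.0*I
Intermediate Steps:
F = 3342 (F = -54*(-62) - 6 = 3348 - 6 = 3342)
√((-3739 + 20351)*(2206 - 16095) + F) = √((-3739 + 20351)*(2206 - 16095) + 3342) = √(16612*(-13889) + 3342) = √(-230724068 + 3342) = √(-230720726) = I*√230720726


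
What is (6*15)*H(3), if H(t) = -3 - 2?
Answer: -450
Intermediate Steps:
H(t) = -5
(6*15)*H(3) = (6*15)*(-5) = 90*(-5) = -450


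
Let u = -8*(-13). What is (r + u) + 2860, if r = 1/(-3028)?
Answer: 8974991/3028 ≈ 2964.0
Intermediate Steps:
u = 104
r = -1/3028 ≈ -0.00033025
(r + u) + 2860 = (-1/3028 + 104) + 2860 = 314911/3028 + 2860 = 8974991/3028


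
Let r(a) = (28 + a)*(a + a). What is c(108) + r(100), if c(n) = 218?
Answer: 25818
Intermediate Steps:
r(a) = 2*a*(28 + a) (r(a) = (28 + a)*(2*a) = 2*a*(28 + a))
c(108) + r(100) = 218 + 2*100*(28 + 100) = 218 + 2*100*128 = 218 + 25600 = 25818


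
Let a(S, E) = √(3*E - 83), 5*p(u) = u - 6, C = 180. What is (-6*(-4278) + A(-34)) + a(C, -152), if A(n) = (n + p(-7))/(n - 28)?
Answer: 7957263/310 + 7*I*√11 ≈ 25669.0 + 23.216*I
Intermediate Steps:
p(u) = -6/5 + u/5 (p(u) = (u - 6)/5 = (-6 + u)/5 = -6/5 + u/5)
a(S, E) = √(-83 + 3*E)
A(n) = (-13/5 + n)/(-28 + n) (A(n) = (n + (-6/5 + (⅕)*(-7)))/(n - 28) = (n + (-6/5 - 7/5))/(-28 + n) = (n - 13/5)/(-28 + n) = (-13/5 + n)/(-28 + n))
(-6*(-4278) + A(-34)) + a(C, -152) = (-6*(-4278) + (-13/5 - 34)/(-28 - 34)) + √(-83 + 3*(-152)) = (25668 - 183/5/(-62)) + √(-83 - 456) = (25668 - 1/62*(-183/5)) + √(-539) = (25668 + 183/310) + 7*I*√11 = 7957263/310 + 7*I*√11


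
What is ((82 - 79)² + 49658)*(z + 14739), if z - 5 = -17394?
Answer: -131617550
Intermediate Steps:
z = -17389 (z = 5 - 17394 = -17389)
((82 - 79)² + 49658)*(z + 14739) = ((82 - 79)² + 49658)*(-17389 + 14739) = (3² + 49658)*(-2650) = (9 + 49658)*(-2650) = 49667*(-2650) = -131617550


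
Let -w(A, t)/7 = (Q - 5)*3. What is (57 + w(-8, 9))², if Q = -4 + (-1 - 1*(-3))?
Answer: 41616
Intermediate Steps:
Q = -2 (Q = -4 + (-1 + 3) = -4 + 2 = -2)
w(A, t) = 147 (w(A, t) = -7*(-2 - 5)*3 = -(-49)*3 = -7*(-21) = 147)
(57 + w(-8, 9))² = (57 + 147)² = 204² = 41616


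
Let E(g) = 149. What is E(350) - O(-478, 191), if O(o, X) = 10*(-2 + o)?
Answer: 4949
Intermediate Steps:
O(o, X) = -20 + 10*o
E(350) - O(-478, 191) = 149 - (-20 + 10*(-478)) = 149 - (-20 - 4780) = 149 - 1*(-4800) = 149 + 4800 = 4949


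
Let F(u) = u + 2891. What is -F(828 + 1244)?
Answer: -4963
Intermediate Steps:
F(u) = 2891 + u
-F(828 + 1244) = -(2891 + (828 + 1244)) = -(2891 + 2072) = -1*4963 = -4963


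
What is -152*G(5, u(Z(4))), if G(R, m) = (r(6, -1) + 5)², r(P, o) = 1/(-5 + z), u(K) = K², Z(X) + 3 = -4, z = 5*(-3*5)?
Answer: -3024819/800 ≈ -3781.0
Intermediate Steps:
z = -75 (z = 5*(-15) = -75)
Z(X) = -7 (Z(X) = -3 - 4 = -7)
r(P, o) = -1/80 (r(P, o) = 1/(-5 - 75) = 1/(-80) = -1/80)
G(R, m) = 159201/6400 (G(R, m) = (-1/80 + 5)² = (399/80)² = 159201/6400)
-152*G(5, u(Z(4))) = -152*159201/6400 = -3024819/800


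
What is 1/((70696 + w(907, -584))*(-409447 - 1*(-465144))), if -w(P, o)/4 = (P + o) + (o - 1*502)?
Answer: 1/4107542356 ≈ 2.4345e-10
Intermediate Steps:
w(P, o) = 2008 - 8*o - 4*P (w(P, o) = -4*((P + o) + (o - 1*502)) = -4*((P + o) + (o - 502)) = -4*((P + o) + (-502 + o)) = -4*(-502 + P + 2*o) = 2008 - 8*o - 4*P)
1/((70696 + w(907, -584))*(-409447 - 1*(-465144))) = 1/((70696 + (2008 - 8*(-584) - 4*907))*(-409447 - 1*(-465144))) = 1/((70696 + (2008 + 4672 - 3628))*(-409447 + 465144)) = 1/((70696 + 3052)*55697) = (1/55697)/73748 = (1/73748)*(1/55697) = 1/4107542356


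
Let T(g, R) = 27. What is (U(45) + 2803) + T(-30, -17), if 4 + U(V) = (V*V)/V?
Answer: 2871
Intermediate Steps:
U(V) = -4 + V (U(V) = -4 + (V*V)/V = -4 + V²/V = -4 + V)
(U(45) + 2803) + T(-30, -17) = ((-4 + 45) + 2803) + 27 = (41 + 2803) + 27 = 2844 + 27 = 2871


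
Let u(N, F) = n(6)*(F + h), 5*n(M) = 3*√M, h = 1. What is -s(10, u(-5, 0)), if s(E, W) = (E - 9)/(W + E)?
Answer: -125/1223 + 15*√6/2446 ≈ -0.087186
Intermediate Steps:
n(M) = 3*√M/5 (n(M) = (3*√M)/5 = 3*√M/5)
u(N, F) = 3*√6*(1 + F)/5 (u(N, F) = (3*√6/5)*(F + 1) = (3*√6/5)*(1 + F) = 3*√6*(1 + F)/5)
s(E, W) = (-9 + E)/(E + W)
-s(10, u(-5, 0)) = -(-9 + 10)/(10 + 3*√6*(1 + 0)/5) = -1/(10 + (⅗)*√6*1) = -1/(10 + 3*√6/5)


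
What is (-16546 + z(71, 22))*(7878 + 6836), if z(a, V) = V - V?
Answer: -243457844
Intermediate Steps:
z(a, V) = 0
(-16546 + z(71, 22))*(7878 + 6836) = (-16546 + 0)*(7878 + 6836) = -16546*14714 = -243457844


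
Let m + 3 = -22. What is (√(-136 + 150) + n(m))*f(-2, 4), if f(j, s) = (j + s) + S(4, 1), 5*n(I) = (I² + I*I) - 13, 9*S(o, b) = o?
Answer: 27214/45 + 22*√14/9 ≈ 613.90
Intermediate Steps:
m = -25 (m = -3 - 22 = -25)
S(o, b) = o/9
n(I) = -13/5 + 2*I²/5 (n(I) = ((I² + I*I) - 13)/5 = ((I² + I²) - 13)/5 = (2*I² - 13)/5 = (-13 + 2*I²)/5 = -13/5 + 2*I²/5)
f(j, s) = 4/9 + j + s (f(j, s) = (j + s) + (⅑)*4 = (j + s) + 4/9 = 4/9 + j + s)
(√(-136 + 150) + n(m))*f(-2, 4) = (√(-136 + 150) + (-13/5 + (⅖)*(-25)²))*(4/9 - 2 + 4) = (√14 + (-13/5 + (⅖)*625))*(22/9) = (√14 + (-13/5 + 250))*(22/9) = (√14 + 1237/5)*(22/9) = (1237/5 + √14)*(22/9) = 27214/45 + 22*√14/9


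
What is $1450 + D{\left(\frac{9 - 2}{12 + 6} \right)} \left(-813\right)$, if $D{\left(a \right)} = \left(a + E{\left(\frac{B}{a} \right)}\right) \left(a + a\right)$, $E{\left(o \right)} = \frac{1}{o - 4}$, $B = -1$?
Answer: $\frac{807497}{621} \approx 1300.3$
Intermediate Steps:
$E{\left(o \right)} = \frac{1}{-4 + o}$
$D{\left(a \right)} = 2 a \left(a + \frac{1}{-4 - \frac{1}{a}}\right)$ ($D{\left(a \right)} = \left(a + \frac{1}{-4 - \frac{1}{a}}\right) \left(a + a\right) = \left(a + \frac{1}{-4 - \frac{1}{a}}\right) 2 a = 2 a \left(a + \frac{1}{-4 - \frac{1}{a}}\right)$)
$1450 + D{\left(\frac{9 - 2}{12 + 6} \right)} \left(-813\right) = 1450 + \frac{8 \left(\frac{9 - 2}{12 + 6}\right)^{3}}{1 + 4 \frac{9 - 2}{12 + 6}} \left(-813\right) = 1450 + \frac{8 \left(\frac{7}{18}\right)^{3}}{1 + 4 \cdot \frac{7}{18}} \left(-813\right) = 1450 + 8 \cdot \frac{343}{5832} \frac{1}{1 + \frac{14}{9}} \left(-813\right) = 1450 + 8 \cdot \frac{343}{5832} \frac{1}{\frac{23}{9}} \left(-813\right) = 1450 + 8 \cdot \frac{343}{5832} \cdot \frac{9}{23} \left(-813\right) = 1450 + \frac{343}{1863} \left(-813\right) = 1450 - \frac{92953}{621} = \frac{807497}{621}$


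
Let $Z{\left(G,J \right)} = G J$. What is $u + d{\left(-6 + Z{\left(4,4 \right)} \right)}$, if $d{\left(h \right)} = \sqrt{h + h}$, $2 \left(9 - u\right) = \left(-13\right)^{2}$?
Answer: $- \frac{151}{2} + 2 \sqrt{5} \approx -71.028$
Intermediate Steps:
$u = - \frac{151}{2}$ ($u = 9 - \frac{\left(-13\right)^{2}}{2} = 9 - \frac{169}{2} = - \frac{151}{2} \approx -75.5$)
$d{\left(h \right)} = \sqrt{2} \sqrt{h}$ ($d{\left(h \right)} = \sqrt{2 h} = \sqrt{2} \sqrt{h}$)
$u + d{\left(-6 + Z{\left(4,4 \right)} \right)} = - \frac{151}{2} + \sqrt{2} \sqrt{-6 + 4 \cdot 4} = - \frac{151}{2} + \sqrt{2} \sqrt{-6 + 16} = - \frac{151}{2} + \sqrt{2} \sqrt{10} = - \frac{151}{2} + 2 \sqrt{5}$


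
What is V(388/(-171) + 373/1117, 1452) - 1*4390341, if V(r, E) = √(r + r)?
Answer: -4390341 + I*√15688593398/63669 ≈ -4.3903e+6 + 1.9673*I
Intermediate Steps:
V(r, E) = √2*√r (V(r, E) = √(2*r) = √2*√r)
V(388/(-171) + 373/1117, 1452) - 1*4390341 = √2*√(388/(-171) + 373/1117) - 1*4390341 = √2*√(388*(-1/171) + 373*(1/1117)) - 4390341 = √2*√(-388/171 + 373/1117) - 4390341 = √2*√(-369613/191007) - 4390341 = √2*(I*√7844296699/63669) - 4390341 = I*√15688593398/63669 - 4390341 = -4390341 + I*√15688593398/63669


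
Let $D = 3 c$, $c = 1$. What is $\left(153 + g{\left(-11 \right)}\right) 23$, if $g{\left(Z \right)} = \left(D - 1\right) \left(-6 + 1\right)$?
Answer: $3289$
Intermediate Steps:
$D = 3$ ($D = 3 \cdot 1 = 3$)
$g{\left(Z \right)} = -10$ ($g{\left(Z \right)} = \left(3 - 1\right) \left(-6 + 1\right) = 2 \left(-5\right) = -10$)
$\left(153 + g{\left(-11 \right)}\right) 23 = \left(153 - 10\right) 23 = 143 \cdot 23 = 3289$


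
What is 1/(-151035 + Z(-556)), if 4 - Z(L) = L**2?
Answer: -1/460167 ≈ -2.1731e-6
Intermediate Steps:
Z(L) = 4 - L**2
1/(-151035 + Z(-556)) = 1/(-151035 + (4 - 1*(-556)**2)) = 1/(-151035 + (4 - 1*309136)) = 1/(-151035 + (4 - 309136)) = 1/(-151035 - 309132) = 1/(-460167) = -1/460167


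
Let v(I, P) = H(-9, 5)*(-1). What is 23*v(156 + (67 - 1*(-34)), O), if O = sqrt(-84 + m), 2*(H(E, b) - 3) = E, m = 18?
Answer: 69/2 ≈ 34.500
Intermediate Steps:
H(E, b) = 3 + E/2
O = I*sqrt(66) (O = sqrt(-84 + 18) = sqrt(-66) = I*sqrt(66) ≈ 8.124*I)
v(I, P) = 3/2 (v(I, P) = (3 + (1/2)*(-9))*(-1) = (3 - 9/2)*(-1) = -3/2*(-1) = 3/2)
23*v(156 + (67 - 1*(-34)), O) = 23*(3/2) = 69/2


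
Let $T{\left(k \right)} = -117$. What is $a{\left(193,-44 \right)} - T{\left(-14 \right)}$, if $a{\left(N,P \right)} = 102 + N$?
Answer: $412$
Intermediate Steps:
$a{\left(193,-44 \right)} - T{\left(-14 \right)} = \left(102 + 193\right) - -117 = 295 + 117 = 412$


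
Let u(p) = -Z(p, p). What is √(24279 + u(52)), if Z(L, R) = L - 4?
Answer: √24231 ≈ 155.66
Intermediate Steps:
Z(L, R) = -4 + L
u(p) = 4 - p (u(p) = -(-4 + p) = 4 - p)
√(24279 + u(52)) = √(24279 + (4 - 1*52)) = √(24279 + (4 - 52)) = √(24279 - 48) = √24231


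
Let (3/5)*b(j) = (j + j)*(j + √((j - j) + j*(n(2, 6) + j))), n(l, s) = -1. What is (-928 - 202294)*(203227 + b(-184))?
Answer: -192703432502/3 + 747856960*√8510/3 ≈ -4.1238e+10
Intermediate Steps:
b(j) = 10*j*(j + √(j*(-1 + j)))/3 (b(j) = 5*((j + j)*(j + √((j - j) + j*(-1 + j))))/3 = 5*((2*j)*(j + √(0 + j*(-1 + j))))/3 = 5*((2*j)*(j + √(j*(-1 + j))))/3 = 5*(2*j*(j + √(j*(-1 + j))))/3 = 10*j*(j + √(j*(-1 + j)))/3)
(-928 - 202294)*(203227 + b(-184)) = (-928 - 202294)*(203227 + (10/3)*(-184)*(-184 + √(-184*(-1 - 184)))) = -203222*(203227 + (10/3)*(-184)*(-184 + √(-184*(-185)))) = -203222*(203227 + (10/3)*(-184)*(-184 + √34040)) = -203222*(203227 + (10/3)*(-184)*(-184 + 2*√8510)) = -203222*(203227 + (338560/3 - 3680*√8510/3)) = -203222*(948241/3 - 3680*√8510/3) = -192703432502/3 + 747856960*√8510/3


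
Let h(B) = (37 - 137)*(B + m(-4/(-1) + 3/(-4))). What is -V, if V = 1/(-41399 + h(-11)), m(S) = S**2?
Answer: 4/165421 ≈ 2.4181e-5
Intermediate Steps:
h(B) = -4225/4 - 100*B (h(B) = (37 - 137)*(B + (-4/(-1) + 3/(-4))**2) = -100*(B + (-4*(-1) + 3*(-1/4))**2) = -100*(B + (4 - 3/4)**2) = -100*(B + (13/4)**2) = -100*(B + 169/16) = -100*(169/16 + B) = -4225/4 - 100*B)
V = -4/165421 (V = 1/(-41399 + (-4225/4 - 100*(-11))) = 1/(-41399 + (-4225/4 + 1100)) = 1/(-41399 + 175/4) = 1/(-165421/4) = -4/165421 ≈ -2.4181e-5)
-V = -1*(-4/165421) = 4/165421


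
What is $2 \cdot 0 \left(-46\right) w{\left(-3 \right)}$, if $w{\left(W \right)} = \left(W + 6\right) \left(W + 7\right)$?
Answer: $0$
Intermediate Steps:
$w{\left(W \right)} = \left(6 + W\right) \left(7 + W\right)$
$2 \cdot 0 \left(-46\right) w{\left(-3 \right)} = 2 \cdot 0 \left(-46\right) \left(42 + \left(-3\right)^{2} + 13 \left(-3\right)\right) = 0 \left(-46\right) \left(42 + 9 - 39\right) = 0 \cdot 12 = 0$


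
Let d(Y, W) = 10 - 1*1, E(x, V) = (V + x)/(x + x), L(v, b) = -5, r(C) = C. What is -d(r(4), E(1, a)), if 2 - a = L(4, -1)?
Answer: -9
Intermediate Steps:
a = 7 (a = 2 - 1*(-5) = 2 + 5 = 7)
E(x, V) = (V + x)/(2*x) (E(x, V) = (V + x)/((2*x)) = (V + x)*(1/(2*x)) = (V + x)/(2*x))
d(Y, W) = 9 (d(Y, W) = 10 - 1 = 9)
-d(r(4), E(1, a)) = -1*9 = -9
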